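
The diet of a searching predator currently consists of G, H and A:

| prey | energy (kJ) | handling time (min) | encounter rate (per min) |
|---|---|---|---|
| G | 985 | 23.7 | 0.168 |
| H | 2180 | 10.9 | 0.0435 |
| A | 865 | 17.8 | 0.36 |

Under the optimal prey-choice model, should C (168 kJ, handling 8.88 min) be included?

Intake rate on the current diet: R = (0.168×985 + 0.0435×2180 + 0.36×865) / (1 + 0.168×23.7 + 0.0435×10.9 + 0.36×17.8) = 571.7/11.86 = 48.19 kJ/min.
C: E/h = 168/8.88 = 18.92 kJ/min.
18.92 < 48.19, so adding C would lower the average — exclude it.

No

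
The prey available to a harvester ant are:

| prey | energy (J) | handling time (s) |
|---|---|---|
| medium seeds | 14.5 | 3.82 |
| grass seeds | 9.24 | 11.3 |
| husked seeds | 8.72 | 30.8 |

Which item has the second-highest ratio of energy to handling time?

Profitability E/h (J/s): medium seeds = 14.5/3.82 = 3.8, grass seeds = 9.24/11.3 = 0.818, husked seeds = 8.72/30.8 = 0.283.
Ranked: medium seeds > grass seeds > husked seeds.

grass seeds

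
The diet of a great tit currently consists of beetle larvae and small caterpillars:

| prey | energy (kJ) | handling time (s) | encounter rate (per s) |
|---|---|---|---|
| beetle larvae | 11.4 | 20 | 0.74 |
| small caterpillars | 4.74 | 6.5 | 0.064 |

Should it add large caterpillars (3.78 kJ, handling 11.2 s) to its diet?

No

Current rate: (0.74×11.4 + 0.064×4.74)/(1 + 0.74×20 + 0.064×6.5) = 0.5389 kJ/s.
large caterpillars: E/h = 3.78/11.2 = 0.3375 kJ/s.
0.3375 < 0.5389, so adding large caterpillars would lower the average — exclude it.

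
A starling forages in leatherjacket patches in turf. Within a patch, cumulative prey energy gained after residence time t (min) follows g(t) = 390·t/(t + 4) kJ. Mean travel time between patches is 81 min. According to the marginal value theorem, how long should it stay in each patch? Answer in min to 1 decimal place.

By the marginal value theorem, leave when the instantaneous gain rate g'(t) equals the habitat-wide average g(t)/(T + t).
g'(t) = 390·4/(t + 4)². Setting 390·4/(t+4)² = 390t/[(t+4)(81+t)] gives 4(81+t) = t(t+4), so t² = 4×81 = 324.
t* = √324 = 18 min.

18.0 min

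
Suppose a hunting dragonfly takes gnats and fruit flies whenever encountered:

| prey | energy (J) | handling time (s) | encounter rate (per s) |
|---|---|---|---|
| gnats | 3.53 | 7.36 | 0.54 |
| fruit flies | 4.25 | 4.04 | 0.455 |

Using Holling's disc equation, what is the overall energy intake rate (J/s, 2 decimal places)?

R = Σλ_iE_i / (1 + Σλ_ih_i)
Numerator: 0.54×3.53 + 0.455×4.25 = 3.84
Denominator: 1 + 0.54×7.36 + 0.455×4.04 = 6.813
R = 3.84/6.813 = 0.5637 J/s

0.56 J/s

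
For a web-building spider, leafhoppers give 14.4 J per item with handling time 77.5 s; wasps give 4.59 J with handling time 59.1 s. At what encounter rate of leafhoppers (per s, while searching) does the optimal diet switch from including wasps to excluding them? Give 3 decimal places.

Drop wasps once their profitability E₂/h₂ falls below the rate achievable on leafhoppers alone: E₂/h₂ = λE₁/(1 + λh₁).
Solve for λ: λE₁h₂ = E₂(1 + λh₁) → λ(E₁h₂ − E₂h₁) = E₂ → λ = E₂/(E₁h₂ − E₂h₁).
λ = 4.59/(14.4×59.1 − 4.59×77.5) = 4.59/495.3 = 0.009267 per s.

0.009 per s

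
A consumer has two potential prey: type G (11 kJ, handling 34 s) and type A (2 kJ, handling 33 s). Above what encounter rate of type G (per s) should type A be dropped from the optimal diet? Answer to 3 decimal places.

Drop type A once their profitability E₂/h₂ falls below the rate achievable on type G alone: E₂/h₂ = λE₁/(1 + λh₁).
Solve for λ: λE₁h₂ = E₂(1 + λh₁) → λ(E₁h₂ − E₂h₁) = E₂ → λ = E₂/(E₁h₂ − E₂h₁).
λ = 2/(11×33 − 2×34) = 2/295 = 0.00678 per s.

0.007 per s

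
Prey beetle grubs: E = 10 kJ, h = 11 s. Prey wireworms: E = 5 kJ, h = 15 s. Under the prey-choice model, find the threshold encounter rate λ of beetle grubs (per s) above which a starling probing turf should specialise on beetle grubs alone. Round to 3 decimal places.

The zero-one rule: include wireworms iff E₂/h₂ > λE₁/(1+λh₁). Equality gives the switch point.
λE₁h₂ = E₂ + λE₂h₁ ⇒ λ = E₂/(E₁h₂ − E₂h₁) = 5/(150 − 55) = 0.05263 per s.

0.053 per s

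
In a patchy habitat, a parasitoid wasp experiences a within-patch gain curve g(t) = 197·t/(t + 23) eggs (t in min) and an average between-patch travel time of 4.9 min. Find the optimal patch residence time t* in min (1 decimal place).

Optimal t* satisfies g'(t*) = g(t*)/(T + t*).
g'(t) = 197·23/(t + 23)². Setting 197·23/(t+23)² = 197t/[(t+23)(4.9+t)] gives 23(4.9+t) = t(t+23), so t² = 23×4.9 = 112.7.
t* = √112.7 = 10.62 min.

10.6 min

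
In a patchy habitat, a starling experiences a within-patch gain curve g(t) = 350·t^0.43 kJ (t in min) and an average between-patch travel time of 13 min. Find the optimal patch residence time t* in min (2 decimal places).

9.81 min

Optimal t* satisfies g'(t*) = g(t*)/(T + t*).
g'(t) = 0.43·350·t^-0.57. Setting 0.43·350·t^-0.57 = 350·t^0.43/(13+t) gives 0.43(13+t) = t, so 0.57·t = 0.43×13.
t* = 0.43×13/0.57 = 9.807 min.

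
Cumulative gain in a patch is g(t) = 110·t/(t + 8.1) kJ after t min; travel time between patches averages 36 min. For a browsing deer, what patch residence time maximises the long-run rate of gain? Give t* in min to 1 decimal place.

By the marginal value theorem, leave when the instantaneous gain rate g'(t) equals the habitat-wide average g(t)/(T + t).
g'(t) = 110·8.1/(t + 8.1)². Setting 110·8.1/(t+8.1)² = 110t/[(t+8.1)(36+t)] gives 8.1(36+t) = t(t+8.1), so t² = 8.1×36 = 291.6.
t* = √291.6 = 17.08 min.

17.1 min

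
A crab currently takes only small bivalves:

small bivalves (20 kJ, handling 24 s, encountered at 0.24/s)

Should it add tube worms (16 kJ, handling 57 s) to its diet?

No

Current rate: (0.24×20)/(1 + 0.24×24) = 0.7101 kJ/s.
tube worms: E/h = 16/57 = 0.2807 kJ/s.
Since 0.2807 < R, time spent handling tube worms is better spent searching.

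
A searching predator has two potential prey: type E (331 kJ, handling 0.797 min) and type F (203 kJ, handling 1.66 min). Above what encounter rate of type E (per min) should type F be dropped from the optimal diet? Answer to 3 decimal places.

0.524 per min

At the threshold, the rate on type E alone equals the profitability of type F: λ·331/(1 + λ·0.797) = 203/1.66 = 122.3.
Rearranging, λ(331 − 122.3×0.797) = 122.3, so λ = 122.3/233.5 = 0.5236 per min.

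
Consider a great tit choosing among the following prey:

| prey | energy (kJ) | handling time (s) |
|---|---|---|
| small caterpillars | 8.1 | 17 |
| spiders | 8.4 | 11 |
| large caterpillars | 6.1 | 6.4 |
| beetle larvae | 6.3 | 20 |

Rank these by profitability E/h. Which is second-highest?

spiders

Profitability E/h (kJ/s): small caterpillars = 8.1/17 = 0.476, spiders = 8.4/11 = 0.764, large caterpillars = 6.1/6.4 = 0.953, beetle larvae = 6.3/20 = 0.315.
Ranked: large caterpillars > spiders > small caterpillars > beetle larvae.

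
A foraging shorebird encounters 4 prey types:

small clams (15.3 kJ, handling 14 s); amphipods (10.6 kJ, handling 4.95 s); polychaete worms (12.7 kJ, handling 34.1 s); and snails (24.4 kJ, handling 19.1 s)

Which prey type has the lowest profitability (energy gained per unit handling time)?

polychaete worms

In descending order of E/h:
amphipods: 10.6/4.95 = 2.14 kJ/s
snails: 24.4/19.1 = 1.28 kJ/s
small clams: 15.3/14 = 1.09 kJ/s
polychaete worms: 12.7/34.1 = 0.372 kJ/s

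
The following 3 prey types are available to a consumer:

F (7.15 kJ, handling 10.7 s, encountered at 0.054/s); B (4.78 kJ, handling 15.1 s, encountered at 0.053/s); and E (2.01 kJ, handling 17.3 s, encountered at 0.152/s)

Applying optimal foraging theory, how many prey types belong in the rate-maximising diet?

Profitabilities (E/h, kJ/s): F 0.668, B 0.317, E 0.116. Add prey in this order while the next type's profitability exceeds the intake rate on those already taken.
Rate on top 1: 0.2447. B: 0.317 > 0.2447 → include.
Rate on top 2: 0.2689. E: 0.116 < 0.2689 → exclude; stop.
Optimal diet: F, B — 2 of 3 types.

2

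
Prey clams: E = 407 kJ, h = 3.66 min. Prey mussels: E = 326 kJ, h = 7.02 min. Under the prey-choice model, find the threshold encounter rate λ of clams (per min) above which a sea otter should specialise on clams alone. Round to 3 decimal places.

At the threshold, the rate on clams alone equals the profitability of mussels: λ·407/(1 + λ·3.66) = 326/7.02 = 46.44.
Rearranging, λ(407 − 46.44×3.66) = 46.44, so λ = 46.44/237 = 0.1959 per min.

0.196 per min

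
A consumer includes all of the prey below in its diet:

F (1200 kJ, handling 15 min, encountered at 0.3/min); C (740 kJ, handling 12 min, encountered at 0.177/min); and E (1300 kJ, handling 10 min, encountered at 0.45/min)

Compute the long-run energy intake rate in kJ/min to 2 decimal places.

R = (0.3×1200 + 0.177×740 + 0.45×1300) / (1 + 0.3×15 + 0.177×12 + 0.45×10) = 1076/12.12 = 88.75 kJ/min.

88.75 kJ/min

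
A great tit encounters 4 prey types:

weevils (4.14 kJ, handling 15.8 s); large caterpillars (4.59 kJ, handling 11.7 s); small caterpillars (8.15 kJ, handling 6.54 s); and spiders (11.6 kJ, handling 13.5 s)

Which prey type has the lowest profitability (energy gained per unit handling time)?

weevils

In descending order of E/h:
small caterpillars: 8.15/6.54 = 1.25 kJ/s
spiders: 11.6/13.5 = 0.859 kJ/s
large caterpillars: 4.59/11.7 = 0.392 kJ/s
weevils: 4.14/15.8 = 0.262 kJ/s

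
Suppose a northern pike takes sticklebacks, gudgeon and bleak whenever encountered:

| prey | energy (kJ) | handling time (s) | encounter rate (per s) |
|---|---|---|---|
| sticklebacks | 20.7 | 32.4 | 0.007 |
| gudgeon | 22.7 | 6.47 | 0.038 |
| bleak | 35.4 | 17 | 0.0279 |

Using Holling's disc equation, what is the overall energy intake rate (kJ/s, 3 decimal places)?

1.025 kJ/s

R = (0.007×20.7 + 0.038×22.7 + 0.0279×35.4) / (1 + 0.007×32.4 + 0.038×6.47 + 0.0279×17) = 1.995/1.947 = 1.025 kJ/s.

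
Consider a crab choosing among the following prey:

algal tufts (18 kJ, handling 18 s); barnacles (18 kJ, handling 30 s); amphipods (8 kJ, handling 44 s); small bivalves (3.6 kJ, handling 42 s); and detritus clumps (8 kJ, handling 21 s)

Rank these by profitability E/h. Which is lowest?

small bivalves

In descending order of E/h:
algal tufts: 18/18 = 1 kJ/s
barnacles: 18/30 = 0.6 kJ/s
detritus clumps: 8/21 = 0.381 kJ/s
amphipods: 8/44 = 0.182 kJ/s
small bivalves: 3.6/42 = 0.0857 kJ/s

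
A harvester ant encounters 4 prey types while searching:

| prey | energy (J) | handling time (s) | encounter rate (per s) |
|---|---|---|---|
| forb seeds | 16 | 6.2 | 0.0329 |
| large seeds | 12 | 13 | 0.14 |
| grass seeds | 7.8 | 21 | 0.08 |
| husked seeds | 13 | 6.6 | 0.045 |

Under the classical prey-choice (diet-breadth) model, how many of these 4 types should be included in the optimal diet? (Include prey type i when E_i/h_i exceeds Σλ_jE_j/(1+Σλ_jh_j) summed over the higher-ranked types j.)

3

Rank by E/h (J/s): forb seeds 2.58, husked seeds 1.97, large seeds 0.923, grass seeds 0.371. Include each in turn until the next type's E/h falls below the running intake rate.
Rate on top 1: 0.4372. husked seeds: 1.97 > 0.4372 → include.
Rate on top 2: 0.7404. large seeds: 0.923 > 0.7404 → include.
Rate on top 3: 0.8405. grass seeds: 0.371 < 0.8405 → exclude; stop.
Optimal diet: forb seeds, husked seeds, large seeds — 3 of 4 types.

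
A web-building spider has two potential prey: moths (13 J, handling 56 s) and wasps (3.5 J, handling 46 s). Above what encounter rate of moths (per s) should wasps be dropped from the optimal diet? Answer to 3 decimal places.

0.009 per s

At the threshold, the rate on moths alone equals the profitability of wasps: λ·13/(1 + λ·56) = 3.5/46 = 0.07609.
Rearranging, λ(13 − 0.07609×56) = 0.07609, so λ = 0.07609/8.739 = 0.008706 per s.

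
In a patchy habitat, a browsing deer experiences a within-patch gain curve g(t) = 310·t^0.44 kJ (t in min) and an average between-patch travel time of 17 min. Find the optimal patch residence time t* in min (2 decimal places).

13.36 min

By the marginal value theorem, leave when the instantaneous gain rate g'(t) equals the habitat-wide average g(t)/(T + t).
g'(t) = 0.44·310·t^-0.56. Setting 0.44·310·t^-0.56 = 310·t^0.44/(17+t) gives 0.44(17+t) = t, so 0.56·t = 0.44×17.
t* = 0.44×17/0.56 = 13.36 min.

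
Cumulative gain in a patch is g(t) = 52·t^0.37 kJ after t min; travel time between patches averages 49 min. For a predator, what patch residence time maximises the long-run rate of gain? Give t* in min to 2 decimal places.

Optimal t* satisfies g'(t*) = g(t*)/(T + t*).
g'(t) = 0.37·52·t^-0.63. Setting 0.37·52·t^-0.63 = 52·t^0.37/(49+t) gives 0.37(49+t) = t, so 0.63·t = 0.37×49.
t* = 0.37×49/0.63 = 28.78 min.

28.78 min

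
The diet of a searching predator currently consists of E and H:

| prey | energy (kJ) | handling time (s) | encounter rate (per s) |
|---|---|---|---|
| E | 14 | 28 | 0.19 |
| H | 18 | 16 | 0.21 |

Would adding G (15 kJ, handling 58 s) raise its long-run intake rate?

No

Current rate: (0.19×14 + 0.21×18)/(1 + 0.19×28 + 0.21×16) = 0.6653 kJ/s.
Profitability of G: 15/58 = 0.2586 kJ/s.
0.2586 < 0.6653, so adding G would lower the average — exclude it.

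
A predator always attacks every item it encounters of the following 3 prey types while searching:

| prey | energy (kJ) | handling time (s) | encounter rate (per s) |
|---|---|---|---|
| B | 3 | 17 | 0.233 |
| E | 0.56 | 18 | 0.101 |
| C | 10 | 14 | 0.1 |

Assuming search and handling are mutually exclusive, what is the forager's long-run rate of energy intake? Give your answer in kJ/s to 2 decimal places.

R = (0.233×3 + 0.101×0.56 + 0.1×10) / (1 + 0.233×17 + 0.101×18 + 0.1×14) = 1.756/8.179 = 0.2146 kJ/s.

0.21 kJ/s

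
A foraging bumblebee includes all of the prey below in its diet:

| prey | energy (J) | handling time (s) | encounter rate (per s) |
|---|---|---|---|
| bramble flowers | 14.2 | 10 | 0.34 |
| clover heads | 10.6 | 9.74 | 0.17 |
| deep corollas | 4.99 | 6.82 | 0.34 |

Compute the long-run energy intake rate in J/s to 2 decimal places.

R = (0.34×14.2 + 0.17×10.6 + 0.34×4.99) / (1 + 0.34×10 + 0.17×9.74 + 0.34×6.82) = 8.327/8.375 = 0.9943 J/s.

0.99 J/s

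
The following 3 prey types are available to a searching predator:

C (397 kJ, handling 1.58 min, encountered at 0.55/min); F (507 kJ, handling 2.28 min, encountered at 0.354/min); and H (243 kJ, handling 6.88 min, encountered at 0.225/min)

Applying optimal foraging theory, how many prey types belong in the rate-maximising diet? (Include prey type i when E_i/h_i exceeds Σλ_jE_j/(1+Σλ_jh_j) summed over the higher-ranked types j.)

2

Profitabilities (E/h, kJ/min): C 251, F 222, H 35.3. Add prey in this order while the next type's profitability exceeds the intake rate on those already taken.
Rate on top 1: 116.8. F: 222 > 116.8 → include.
Rate on top 2: 148.7. H: 35.3 < 148.7 → exclude; stop.
Optimal diet: C, F — 2 of 3 types.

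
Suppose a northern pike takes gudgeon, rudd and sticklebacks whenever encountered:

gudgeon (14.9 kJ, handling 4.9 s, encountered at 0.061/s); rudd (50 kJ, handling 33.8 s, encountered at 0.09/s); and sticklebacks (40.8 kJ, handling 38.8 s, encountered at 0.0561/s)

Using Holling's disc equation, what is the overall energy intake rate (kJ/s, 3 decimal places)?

1.181 kJ/s

R = Σλ_iE_i / (1 + Σλ_ih_i)
Numerator: 0.061×14.9 + 0.09×50 + 0.0561×40.8 = 7.698
Denominator: 1 + 0.061×4.9 + 0.09×33.8 + 0.0561×38.8 = 6.518
R = 7.698/6.518 = 1.181 kJ/s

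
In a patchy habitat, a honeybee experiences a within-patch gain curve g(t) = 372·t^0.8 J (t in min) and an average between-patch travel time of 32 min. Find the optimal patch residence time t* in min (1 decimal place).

Optimal t* satisfies g'(t*) = g(t*)/(T + t*).
g'(t) = 0.8·372·t^-0.2. Setting 0.8·372·t^-0.2 = 372·t^0.8/(32+t) gives 0.8(32+t) = t, so 0.20·t = 0.8×32.
t* = 0.8×32/0.20 = 128 min.

128.0 min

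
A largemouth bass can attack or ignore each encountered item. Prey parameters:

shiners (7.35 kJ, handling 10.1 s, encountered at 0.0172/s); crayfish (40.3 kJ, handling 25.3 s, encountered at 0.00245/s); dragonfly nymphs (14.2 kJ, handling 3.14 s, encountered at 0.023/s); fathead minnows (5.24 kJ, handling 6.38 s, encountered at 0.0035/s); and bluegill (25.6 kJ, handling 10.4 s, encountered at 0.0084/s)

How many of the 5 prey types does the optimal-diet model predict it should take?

5

Rank by E/h (kJ/s): dragonfly nymphs 4.52, bluegill 2.46, crayfish 1.59, fathead minnows 0.821, shiners 0.728. Include each in turn until the next type's E/h falls below the running intake rate.
Rate on top 1: 0.3046. bluegill: 2.46 > 0.3046 → include.
Rate on top 2: 0.4671. crayfish: 1.59 > 0.4671 → include.
Rate on top 3: 0.5242. fathead minnows: 0.821 > 0.5242 → include.
Rate on top 4: 0.5296. shiners: 0.728 > 0.5296 → include.
Optimal diet: dragonfly nymphs, bluegill, crayfish, fathead minnows, shiners — 5 of 5 types.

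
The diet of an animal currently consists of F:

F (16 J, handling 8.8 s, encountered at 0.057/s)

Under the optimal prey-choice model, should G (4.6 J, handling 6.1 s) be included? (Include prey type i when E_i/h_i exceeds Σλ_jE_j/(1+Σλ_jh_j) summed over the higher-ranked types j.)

Intake rate on the current diet: R = (0.057×16) / (1 + 0.057×8.8) = 0.912/1.502 = 0.6074 J/s.
G: E/h = 4.6/6.1 = 0.7541 J/s.
Since 0.7541 > R, including G increases the long-run rate.

Yes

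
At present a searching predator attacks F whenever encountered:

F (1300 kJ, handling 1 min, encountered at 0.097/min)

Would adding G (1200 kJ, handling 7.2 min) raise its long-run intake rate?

Current rate: (0.097×1300)/(1 + 0.097×1) = 114.9 kJ/min.
Profitability of G: 1200/7.2 = 166.7 kJ/min.
Since 166.7 > R, including G increases the long-run rate.

Yes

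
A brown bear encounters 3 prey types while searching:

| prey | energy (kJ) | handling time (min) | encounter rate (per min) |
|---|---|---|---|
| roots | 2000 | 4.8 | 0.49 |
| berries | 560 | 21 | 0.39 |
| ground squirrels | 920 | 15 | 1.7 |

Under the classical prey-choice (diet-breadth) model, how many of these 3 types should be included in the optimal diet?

Profitabilities (E/h, kJ/min): roots 417, ground squirrels 61.3, berries 26.7. Add prey in this order while the next type's profitability exceeds the intake rate on those already taken.
Rate on top 1: 292.4. ground squirrels: 61.3 < 292.4 → exclude; stop.
Optimal diet: roots — 1 of 3 types.

1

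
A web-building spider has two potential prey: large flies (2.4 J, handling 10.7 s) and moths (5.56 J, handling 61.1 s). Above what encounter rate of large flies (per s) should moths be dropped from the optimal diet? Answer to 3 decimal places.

0.064 per s

Drop moths once their profitability E₂/h₂ falls below the rate achievable on large flies alone: E₂/h₂ = λE₁/(1 + λh₁).
Solve for λ: λE₁h₂ = E₂(1 + λh₁) → λ(E₁h₂ − E₂h₁) = E₂ → λ = E₂/(E₁h₂ − E₂h₁).
λ = 5.56/(2.4×61.1 − 5.56×10.7) = 5.56/87.15 = 0.0638 per s.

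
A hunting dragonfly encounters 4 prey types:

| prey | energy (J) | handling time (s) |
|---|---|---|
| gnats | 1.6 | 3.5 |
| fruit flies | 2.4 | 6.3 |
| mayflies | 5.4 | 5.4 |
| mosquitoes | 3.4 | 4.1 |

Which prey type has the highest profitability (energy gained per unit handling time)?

In descending order of E/h:
mayflies: 5.4/5.4 = 1 J/s
mosquitoes: 3.4/4.1 = 0.829 J/s
gnats: 1.6/3.5 = 0.457 J/s
fruit flies: 2.4/6.3 = 0.381 J/s

mayflies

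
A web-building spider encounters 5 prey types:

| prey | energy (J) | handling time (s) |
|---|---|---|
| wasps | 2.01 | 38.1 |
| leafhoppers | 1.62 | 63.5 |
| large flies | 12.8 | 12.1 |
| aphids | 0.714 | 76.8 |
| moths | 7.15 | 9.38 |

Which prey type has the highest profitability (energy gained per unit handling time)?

large flies

Profitability E/h (J/s): wasps = 2.01/38.1 = 0.0528, leafhoppers = 1.62/63.5 = 0.0255, large flies = 12.8/12.1 = 1.06, aphids = 0.714/76.8 = 0.0093, moths = 7.15/9.38 = 0.762.
Ranked: large flies > moths > wasps > leafhoppers > aphids.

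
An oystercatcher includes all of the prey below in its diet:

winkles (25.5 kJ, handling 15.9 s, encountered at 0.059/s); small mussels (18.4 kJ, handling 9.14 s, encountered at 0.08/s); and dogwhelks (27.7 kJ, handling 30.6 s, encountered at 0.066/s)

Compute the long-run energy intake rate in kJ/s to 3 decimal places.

1.025 kJ/s

R = (0.059×25.5 + 0.08×18.4 + 0.066×27.7) / (1 + 0.059×15.9 + 0.08×9.14 + 0.066×30.6) = 4.805/4.689 = 1.025 kJ/s.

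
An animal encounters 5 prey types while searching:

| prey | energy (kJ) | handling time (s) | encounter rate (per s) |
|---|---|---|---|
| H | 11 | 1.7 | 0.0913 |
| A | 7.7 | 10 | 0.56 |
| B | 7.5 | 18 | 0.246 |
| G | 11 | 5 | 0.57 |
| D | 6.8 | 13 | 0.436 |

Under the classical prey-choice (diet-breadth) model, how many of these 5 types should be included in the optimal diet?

2

Rank by E/h (kJ/s): H 6.47, G 2.2, A 0.77, D 0.523, B 0.417. Include each in turn until the next type's E/h falls below the running intake rate.
Rate on top 1: 0.8694. G: 2.2 > 0.8694 → include.
Rate on top 2: 1.816. A: 0.77 < 1.816 → exclude; stop.
Optimal diet: H, G — 2 of 5 types.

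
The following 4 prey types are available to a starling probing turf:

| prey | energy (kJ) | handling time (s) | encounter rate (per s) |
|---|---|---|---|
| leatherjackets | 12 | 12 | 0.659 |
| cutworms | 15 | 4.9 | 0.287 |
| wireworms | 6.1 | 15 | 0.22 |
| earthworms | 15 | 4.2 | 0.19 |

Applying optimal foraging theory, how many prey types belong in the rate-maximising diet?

Rank by E/h (kJ/s): earthworms 3.57, cutworms 3.06, leatherjackets 1, wireworms 0.407. Include each in turn until the next type's E/h falls below the running intake rate.
Rate on top 1: 1.585. cutworms: 3.06 > 1.585 → include.
Rate on top 2: 2.233. leatherjackets: 1 < 2.233 → exclude; stop.
Optimal diet: earthworms, cutworms — 2 of 4 types.

2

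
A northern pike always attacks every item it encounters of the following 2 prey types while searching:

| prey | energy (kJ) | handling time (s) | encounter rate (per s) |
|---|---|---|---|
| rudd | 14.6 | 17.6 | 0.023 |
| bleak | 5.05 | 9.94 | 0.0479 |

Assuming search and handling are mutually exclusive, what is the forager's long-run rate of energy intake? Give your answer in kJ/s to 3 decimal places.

R = Σλ_iE_i / (1 + Σλ_ih_i)
Numerator: 0.023×14.6 + 0.0479×5.05 = 0.5777
Denominator: 1 + 0.023×17.6 + 0.0479×9.94 = 1.881
R = 0.5777/1.881 = 0.3071 kJ/s

0.307 kJ/s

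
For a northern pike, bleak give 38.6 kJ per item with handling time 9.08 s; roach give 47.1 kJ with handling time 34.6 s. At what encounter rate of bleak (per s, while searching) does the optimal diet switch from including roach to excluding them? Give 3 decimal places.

Drop roach once their profitability E₂/h₂ falls below the rate achievable on bleak alone: E₂/h₂ = λE₁/(1 + λh₁).
Solve for λ: λE₁h₂ = E₂(1 + λh₁) → λ(E₁h₂ − E₂h₁) = E₂ → λ = E₂/(E₁h₂ − E₂h₁).
λ = 47.1/(38.6×34.6 − 47.1×9.08) = 47.1/907.9 = 0.05188 per s.

0.052 per s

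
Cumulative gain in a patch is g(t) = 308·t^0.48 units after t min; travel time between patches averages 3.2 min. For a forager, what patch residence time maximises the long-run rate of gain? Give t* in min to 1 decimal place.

Optimal t* satisfies g'(t*) = g(t*)/(T + t*).
g'(t) = 0.48·308·t^-0.52. Setting 0.48·308·t^-0.52 = 308·t^0.48/(3.2+t) gives 0.48(3.2+t) = t, so 0.52·t = 0.48×3.2.
t* = 0.48×3.2/0.52 = 2.954 min.

3.0 min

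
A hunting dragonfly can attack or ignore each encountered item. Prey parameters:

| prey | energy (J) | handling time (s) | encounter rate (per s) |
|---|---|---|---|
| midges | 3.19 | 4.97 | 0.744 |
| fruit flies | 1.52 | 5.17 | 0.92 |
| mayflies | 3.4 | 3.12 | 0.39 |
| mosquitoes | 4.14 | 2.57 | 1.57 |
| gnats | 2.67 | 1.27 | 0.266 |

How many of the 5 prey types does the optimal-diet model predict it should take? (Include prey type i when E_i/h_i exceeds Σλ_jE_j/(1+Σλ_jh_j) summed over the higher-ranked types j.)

E/h in descending order: gnats 2.1, mosquitoes 1.61, mayflies 1.09, midges 0.642, fruit flies 0.294 J/s. The optimal diet is the largest prefix of this list for which every included type satisfies E_i/h_i > R on the types above it.
Rate on top 1: 0.5309. mosquitoes: 1.61 > 0.5309 → include.
Rate on top 2: 1.342. mayflies: 1.09 < 1.342 → exclude; stop.
Optimal diet: gnats, mosquitoes — 2 of 5 types.

2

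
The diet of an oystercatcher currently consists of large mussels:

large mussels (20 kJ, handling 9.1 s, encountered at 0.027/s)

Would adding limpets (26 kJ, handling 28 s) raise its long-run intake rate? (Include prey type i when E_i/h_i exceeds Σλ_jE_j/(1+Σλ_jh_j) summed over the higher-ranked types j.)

Yes

Intake rate on the current diet: R = (0.027×20) / (1 + 0.027×9.1) = 0.54/1.246 = 0.4335 kJ/s.
Profitability of limpets: 26/28 = 0.9286 kJ/s.
Since 0.9286 > R, including limpets increases the long-run rate.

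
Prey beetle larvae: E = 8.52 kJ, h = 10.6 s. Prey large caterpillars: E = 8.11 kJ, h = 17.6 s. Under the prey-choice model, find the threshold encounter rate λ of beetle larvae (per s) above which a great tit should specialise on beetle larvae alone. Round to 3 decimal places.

Drop large caterpillars once their profitability E₂/h₂ falls below the rate achievable on beetle larvae alone: E₂/h₂ = λE₁/(1 + λh₁).
Solve for λ: λE₁h₂ = E₂(1 + λh₁) → λ(E₁h₂ − E₂h₁) = E₂ → λ = E₂/(E₁h₂ − E₂h₁).
λ = 8.11/(8.52×17.6 − 8.11×10.6) = 8.11/63.99 = 0.1267 per s.

0.127 per s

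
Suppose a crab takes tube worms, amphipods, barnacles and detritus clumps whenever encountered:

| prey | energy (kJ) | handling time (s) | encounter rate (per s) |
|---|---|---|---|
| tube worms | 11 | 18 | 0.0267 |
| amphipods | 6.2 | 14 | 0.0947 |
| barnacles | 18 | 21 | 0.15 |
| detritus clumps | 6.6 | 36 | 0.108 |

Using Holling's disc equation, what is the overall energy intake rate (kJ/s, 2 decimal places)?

0.44 kJ/s

R = (0.0267×11 + 0.0947×6.2 + 0.15×18 + 0.108×6.6) / (1 + 0.0267×18 + 0.0947×14 + 0.15×21 + 0.108×36) = 4.294/9.844 = 0.4362 kJ/s.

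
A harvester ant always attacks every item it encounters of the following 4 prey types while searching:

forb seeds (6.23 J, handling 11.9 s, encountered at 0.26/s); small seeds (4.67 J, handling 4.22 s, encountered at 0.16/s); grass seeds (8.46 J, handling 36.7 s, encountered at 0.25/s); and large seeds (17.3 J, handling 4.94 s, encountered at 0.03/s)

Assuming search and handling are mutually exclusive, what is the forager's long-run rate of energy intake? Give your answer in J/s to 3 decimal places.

0.355 J/s

Energy encountered per unit search time: 0.26×6.23 + 0.16×4.67 + 0.25×8.46 + 0.03×17.3 = 5.001 J/s.
Handling time per unit search time: 0.26×11.9 + 0.16×4.22 + 0.25×36.7 + 0.03×4.94 = 13.09.
Rate = 5.001/(1 + 13.09) = 0.3549 J/s.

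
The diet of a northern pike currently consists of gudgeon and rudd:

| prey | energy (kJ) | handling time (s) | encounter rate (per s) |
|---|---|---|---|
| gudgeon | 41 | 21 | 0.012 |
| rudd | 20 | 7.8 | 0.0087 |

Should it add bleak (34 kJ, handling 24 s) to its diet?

Current rate: (0.012×41 + 0.0087×20)/(1 + 0.012×21 + 0.0087×7.8) = 0.5046 kJ/s.
bleak: E/h = 34/24 = 1.417 kJ/s.
1.417 > 0.5046, so adding bleak raises the average — include it.

Yes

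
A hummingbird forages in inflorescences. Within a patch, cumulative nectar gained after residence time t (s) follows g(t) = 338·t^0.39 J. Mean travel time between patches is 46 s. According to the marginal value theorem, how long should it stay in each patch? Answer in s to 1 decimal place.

29.4 s

Optimal t* satisfies g'(t*) = g(t*)/(T + t*).
g'(t) = 0.39·338·t^-0.61. Setting 0.39·338·t^-0.61 = 338·t^0.39/(46+t) gives 0.39(46+t) = t, so 0.61·t = 0.39×46.
t* = 0.39×46/0.61 = 29.41 s.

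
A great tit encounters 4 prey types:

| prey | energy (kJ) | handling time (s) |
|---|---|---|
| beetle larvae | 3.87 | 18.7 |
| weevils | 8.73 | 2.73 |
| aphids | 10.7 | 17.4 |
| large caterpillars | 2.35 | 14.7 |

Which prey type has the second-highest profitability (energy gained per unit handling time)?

In descending order of E/h:
weevils: 8.73/2.73 = 3.2 kJ/s
aphids: 10.7/17.4 = 0.615 kJ/s
beetle larvae: 3.87/18.7 = 0.207 kJ/s
large caterpillars: 2.35/14.7 = 0.16 kJ/s

aphids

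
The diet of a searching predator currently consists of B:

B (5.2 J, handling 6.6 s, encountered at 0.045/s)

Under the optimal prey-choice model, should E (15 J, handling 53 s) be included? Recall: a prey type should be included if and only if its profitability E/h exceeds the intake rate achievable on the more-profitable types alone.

Intake rate on the current diet: R = (0.045×5.2) / (1 + 0.045×6.6) = 0.234/1.297 = 0.1804 J/s.
Profitability of E: 15/53 = 0.283 J/s.
Since 0.283 > R, including E increases the long-run rate.

Yes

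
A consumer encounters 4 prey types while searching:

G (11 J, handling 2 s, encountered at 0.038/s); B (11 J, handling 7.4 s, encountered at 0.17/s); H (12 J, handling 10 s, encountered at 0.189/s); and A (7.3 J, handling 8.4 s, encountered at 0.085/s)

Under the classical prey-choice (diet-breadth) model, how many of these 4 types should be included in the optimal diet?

3

Rank by E/h (J/s): G 5.5, B 1.49, H 1.2, A 0.869. Include each in turn until the next type's E/h falls below the running intake rate.
Rate on top 1: 0.3885. B: 1.49 > 0.3885 → include.
Rate on top 2: 0.9803. H: 1.2 > 0.9803 → include.
Rate on top 3: 1.079. A: 0.869 < 1.079 → exclude; stop.
Optimal diet: G, B, H — 3 of 4 types.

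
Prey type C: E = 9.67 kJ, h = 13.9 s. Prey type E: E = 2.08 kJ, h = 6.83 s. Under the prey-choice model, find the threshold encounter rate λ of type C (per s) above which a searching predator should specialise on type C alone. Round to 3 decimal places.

0.056 per s

At the threshold, the rate on type C alone equals the profitability of type E: λ·9.67/(1 + λ·13.9) = 2.08/6.83 = 0.3045.
Rearranging, λ(9.67 − 0.3045×13.9) = 0.3045, so λ = 0.3045/5.437 = 0.05601 per s.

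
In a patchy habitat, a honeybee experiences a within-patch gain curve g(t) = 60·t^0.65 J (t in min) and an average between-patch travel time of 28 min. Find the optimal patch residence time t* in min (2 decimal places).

52.00 min

Optimal t* satisfies g'(t*) = g(t*)/(T + t*).
g'(t) = 0.65·60·t^-0.35. Setting 0.65·60·t^-0.35 = 60·t^0.65/(28+t) gives 0.65(28+t) = t, so 0.35·t = 0.65×28.
t* = 0.65×28/0.35 = 52 min.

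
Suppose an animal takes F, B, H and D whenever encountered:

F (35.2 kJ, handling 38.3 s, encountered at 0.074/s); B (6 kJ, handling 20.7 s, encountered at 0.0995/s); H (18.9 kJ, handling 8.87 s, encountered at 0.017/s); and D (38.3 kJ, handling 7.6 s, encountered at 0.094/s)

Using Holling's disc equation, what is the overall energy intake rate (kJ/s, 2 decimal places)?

R = Σλ_iE_i / (1 + Σλ_ih_i)
Numerator: 0.074×35.2 + 0.0995×6 + 0.017×18.9 + 0.094×38.3 = 7.123
Denominator: 1 + 0.074×38.3 + 0.0995×20.7 + 0.017×8.87 + 0.094×7.6 = 6.759
R = 7.123/6.759 = 1.054 kJ/s

1.05 kJ/s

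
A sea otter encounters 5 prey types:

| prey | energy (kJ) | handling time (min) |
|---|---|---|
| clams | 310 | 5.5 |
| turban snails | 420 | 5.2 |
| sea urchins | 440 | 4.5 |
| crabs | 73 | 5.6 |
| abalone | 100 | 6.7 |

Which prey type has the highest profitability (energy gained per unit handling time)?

In descending order of E/h:
sea urchins: 440/4.5 = 97.8 kJ/min
turban snails: 420/5.2 = 80.8 kJ/min
clams: 310/5.5 = 56.4 kJ/min
abalone: 100/6.7 = 14.9 kJ/min
crabs: 73/5.6 = 13 kJ/min

sea urchins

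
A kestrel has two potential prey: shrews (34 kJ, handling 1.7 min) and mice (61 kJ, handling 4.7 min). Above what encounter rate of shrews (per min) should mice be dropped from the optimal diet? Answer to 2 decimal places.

1.09 per min

Drop mice once their profitability E₂/h₂ falls below the rate achievable on shrews alone: E₂/h₂ = λE₁/(1 + λh₁).
Solve for λ: λE₁h₂ = E₂(1 + λh₁) → λ(E₁h₂ − E₂h₁) = E₂ → λ = E₂/(E₁h₂ − E₂h₁).
λ = 61/(34×4.7 − 61×1.7) = 61/56.1 = 1.087 per min.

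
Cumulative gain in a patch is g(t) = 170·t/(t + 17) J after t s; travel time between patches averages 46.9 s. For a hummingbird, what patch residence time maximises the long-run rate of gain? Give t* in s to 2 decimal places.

Optimal t* satisfies g'(t*) = g(t*)/(T + t*).
g'(t) = 170·17/(t + 17)². Setting 170·17/(t+17)² = 170t/[(t+17)(46.9+t)] gives 17(46.9+t) = t(t+17), so t² = 17×46.9 = 797.3.
t* = √797.3 = 28.24 s.

28.24 s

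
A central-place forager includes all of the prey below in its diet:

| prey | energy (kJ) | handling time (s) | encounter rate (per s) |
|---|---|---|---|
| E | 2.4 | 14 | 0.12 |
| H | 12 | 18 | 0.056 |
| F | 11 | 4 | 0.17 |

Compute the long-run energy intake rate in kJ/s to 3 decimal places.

0.648 kJ/s

Energy encountered per unit search time: 0.12×2.4 + 0.056×12 + 0.17×11 = 2.83 kJ/s.
Handling time per unit search time: 0.12×14 + 0.056×18 + 0.17×4 = 3.368.
Rate = 2.83/(1 + 3.368) = 0.6479 kJ/s.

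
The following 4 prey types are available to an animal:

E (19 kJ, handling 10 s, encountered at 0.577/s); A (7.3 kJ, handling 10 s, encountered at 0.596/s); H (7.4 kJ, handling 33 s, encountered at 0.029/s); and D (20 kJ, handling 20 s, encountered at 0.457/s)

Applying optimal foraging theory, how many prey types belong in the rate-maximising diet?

Profitabilities (E/h, kJ/s): E 1.9, D 1, A 0.73, H 0.224. Add prey in this order while the next type's profitability exceeds the intake rate on those already taken.
Rate on top 1: 1.619. D: 1 < 1.619 → exclude; stop.
Optimal diet: E — 1 of 4 types.

1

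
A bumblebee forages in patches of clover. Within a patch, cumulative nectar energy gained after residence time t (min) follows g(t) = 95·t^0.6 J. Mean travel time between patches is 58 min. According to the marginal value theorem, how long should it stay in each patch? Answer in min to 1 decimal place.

By the marginal value theorem, leave when the instantaneous gain rate g'(t) equals the habitat-wide average g(t)/(T + t).
g'(t) = 0.6·95·t^-0.4. Setting 0.6·95·t^-0.4 = 95·t^0.6/(58+t) gives 0.6(58+t) = t, so 0.40·t = 0.6×58.
t* = 0.6×58/0.40 = 87 min.

87.0 min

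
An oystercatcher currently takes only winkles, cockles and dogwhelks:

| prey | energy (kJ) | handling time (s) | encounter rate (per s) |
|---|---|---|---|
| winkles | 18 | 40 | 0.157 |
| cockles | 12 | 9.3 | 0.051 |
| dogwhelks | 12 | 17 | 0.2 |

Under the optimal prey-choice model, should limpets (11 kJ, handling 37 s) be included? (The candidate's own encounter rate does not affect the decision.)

Intake rate on the current diet: R = (0.157×18 + 0.051×12 + 0.2×12) / (1 + 0.157×40 + 0.051×9.3 + 0.2×17) = 5.838/11.15 = 0.5234 kJ/s.
limpets: E/h = 11/37 = 0.2973 kJ/s.
0.2973 < 0.5234, so adding limpets would lower the average — exclude it.

No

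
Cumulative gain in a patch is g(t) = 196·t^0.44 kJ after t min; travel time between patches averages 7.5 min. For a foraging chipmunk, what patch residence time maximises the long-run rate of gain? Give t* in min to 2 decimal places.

5.89 min

Maximise g(t)/(T+t): set derivative to zero → g'(t)(T+t) = g(t).
g'(t) = 0.44·196·t^-0.56. Setting 0.44·196·t^-0.56 = 196·t^0.44/(7.5+t) gives 0.44(7.5+t) = t, so 0.56·t = 0.44×7.5.
t* = 0.44×7.5/0.56 = 5.893 min.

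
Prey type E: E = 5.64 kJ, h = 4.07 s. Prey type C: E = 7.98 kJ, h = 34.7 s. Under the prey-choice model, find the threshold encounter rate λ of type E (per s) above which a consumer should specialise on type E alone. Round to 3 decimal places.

0.049 per s

Drop type C once their profitability E₂/h₂ falls below the rate achievable on type E alone: E₂/h₂ = λE₁/(1 + λh₁).
Solve for λ: λE₁h₂ = E₂(1 + λh₁) → λ(E₁h₂ − E₂h₁) = E₂ → λ = E₂/(E₁h₂ − E₂h₁).
λ = 7.98/(5.64×34.7 − 7.98×4.07) = 7.98/163.2 = 0.04889 per s.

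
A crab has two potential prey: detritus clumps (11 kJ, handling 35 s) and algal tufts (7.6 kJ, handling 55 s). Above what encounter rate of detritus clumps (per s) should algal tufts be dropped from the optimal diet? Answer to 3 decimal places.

At the threshold, the rate on detritus clumps alone equals the profitability of algal tufts: λ·11/(1 + λ·35) = 7.6/55 = 0.1382.
Rearranging, λ(11 − 0.1382×35) = 0.1382, so λ = 0.1382/6.164 = 0.02242 per s.

0.022 per s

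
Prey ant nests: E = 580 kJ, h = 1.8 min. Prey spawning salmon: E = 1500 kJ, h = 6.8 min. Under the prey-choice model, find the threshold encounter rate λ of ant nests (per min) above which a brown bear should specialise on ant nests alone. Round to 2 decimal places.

At the threshold, the rate on ant nests alone equals the profitability of spawning salmon: λ·580/(1 + λ·1.8) = 1500/6.8 = 220.6.
Rearranging, λ(580 − 220.6×1.8) = 220.6, so λ = 220.6/182.9 = 1.206 per min.

1.21 per min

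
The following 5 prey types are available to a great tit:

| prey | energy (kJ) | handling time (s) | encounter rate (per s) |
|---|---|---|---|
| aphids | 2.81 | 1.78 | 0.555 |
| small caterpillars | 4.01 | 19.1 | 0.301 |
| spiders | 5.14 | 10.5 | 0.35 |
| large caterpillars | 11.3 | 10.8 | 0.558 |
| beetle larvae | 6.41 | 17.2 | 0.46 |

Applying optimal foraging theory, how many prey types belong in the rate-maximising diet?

2

E/h in descending order: aphids 1.58, large caterpillars 1.05, spiders 0.49, beetle larvae 0.373, small caterpillars 0.21 kJ/s. The optimal diet is the largest prefix of this list for which every included type satisfies E_i/h_i > R on the types above it.
Rate on top 1: 0.7845. large caterpillars: 1.05 > 0.7845 → include.
Rate on top 2: 0.9814. spiders: 0.49 < 0.9814 → exclude; stop.
Optimal diet: aphids, large caterpillars — 2 of 5 types.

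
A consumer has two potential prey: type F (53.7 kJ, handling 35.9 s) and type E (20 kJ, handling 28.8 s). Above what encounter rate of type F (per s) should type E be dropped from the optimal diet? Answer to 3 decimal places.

0.024 per s

The zero-one rule: include type E iff E₂/h₂ > λE₁/(1+λh₁). Equality gives the switch point.
λE₁h₂ = E₂ + λE₂h₁ ⇒ λ = E₂/(E₁h₂ − E₂h₁) = 20/(1547 − 718) = 0.02414 per s.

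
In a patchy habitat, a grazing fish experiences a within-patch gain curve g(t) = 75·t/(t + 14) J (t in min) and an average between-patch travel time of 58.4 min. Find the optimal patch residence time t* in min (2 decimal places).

28.59 min

By the marginal value theorem, leave when the instantaneous gain rate g'(t) equals the habitat-wide average g(t)/(T + t).
g'(t) = 75·14/(t + 14)². Setting 75·14/(t+14)² = 75t/[(t+14)(58.4+t)] gives 14(58.4+t) = t(t+14), so t² = 14×58.4 = 817.6.
t* = √817.6 = 28.59 min.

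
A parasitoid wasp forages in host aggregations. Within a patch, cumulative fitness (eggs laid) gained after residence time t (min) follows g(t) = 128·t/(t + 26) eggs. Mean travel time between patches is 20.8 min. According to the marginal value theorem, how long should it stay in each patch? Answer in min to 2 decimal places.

By the marginal value theorem, leave when the instantaneous gain rate g'(t) equals the habitat-wide average g(t)/(T + t).
g'(t) = 128·26/(t + 26)². Setting 128·26/(t+26)² = 128t/[(t+26)(20.8+t)] gives 26(20.8+t) = t(t+26), so t² = 26×20.8 = 540.8.
t* = √540.8 = 23.26 min.

23.26 min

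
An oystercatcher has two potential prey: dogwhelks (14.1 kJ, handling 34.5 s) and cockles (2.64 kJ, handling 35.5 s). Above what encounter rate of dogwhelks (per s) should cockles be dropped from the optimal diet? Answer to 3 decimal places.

0.006 per s

Drop cockles once their profitability E₂/h₂ falls below the rate achievable on dogwhelks alone: E₂/h₂ = λE₁/(1 + λh₁).
Solve for λ: λE₁h₂ = E₂(1 + λh₁) → λ(E₁h₂ − E₂h₁) = E₂ → λ = E₂/(E₁h₂ − E₂h₁).
λ = 2.64/(14.1×35.5 − 2.64×34.5) = 2.64/409.5 = 0.006447 per s.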